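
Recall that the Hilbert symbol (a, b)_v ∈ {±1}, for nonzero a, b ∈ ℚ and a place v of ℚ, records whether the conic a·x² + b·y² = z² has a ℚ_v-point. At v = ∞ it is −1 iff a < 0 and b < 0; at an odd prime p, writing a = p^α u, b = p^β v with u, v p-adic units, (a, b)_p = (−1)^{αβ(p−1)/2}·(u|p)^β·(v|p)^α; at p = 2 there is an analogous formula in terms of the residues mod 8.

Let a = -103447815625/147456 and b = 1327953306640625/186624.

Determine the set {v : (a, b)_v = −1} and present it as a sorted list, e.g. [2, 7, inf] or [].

[5, 7]

(a, b) ≡ (-11305, 665) mod (ℚ^×)²; places V = {2, 3, 5, 7, 11, 17, 19, ∞}.
(a,b)_7: α=1, u≡2; β=3, v≡4 (mod 7); (2|7)=+1, (4|7)=+1; sign (−1)^1·+1^3·+1^1 = -1.
(a,b)_17: α=1, u≡1; β=2, v≡9 (mod 17); (1|17)=+1, (9|17)=+1; sign (−1)^0·+1^2·+1^1 = +1.
(a,b)_2: α=-14, β=-8; u≡7, v≡1 (mod 8); ε(u)ε(v)=1·0, αω(v)=-14·0, βω(u)=-8·0; sum ≡ 0  ⇒  +1.
(a,b)_3: α=-2, u≡2; β=-6, v≡2 (mod 3); (2|3)=-1, (2|3)=-1; sign (−1)^0·-1^-6·-1^-2 = +1.
(a,b)_19: α=1, u≡13; β=3, v≡7 (mod 19); (13|19)=-1, (7|19)=+1; sign (−1)^1·-1^3·+1^1 = +1.
(a,b)_11: α=4, u≡5; β=0, v≡3 (mod 11); (5|11)=+1, (3|11)=+1; sign (−1)^0·+1^0·+1^4 = +1.
(a,b)_∞: sgn(-11305)=−, sgn(665)=+, so +1.
(a,b)_5: α=5, u≡4; β=9, v≡2 (mod 5); (4|5)=+1, (2|5)=-1; sign (−1)^0·+1^9·-1^5 = -1.
Ram(-11305, 665) = {5, 7}; no ℚ_5-point on the conic.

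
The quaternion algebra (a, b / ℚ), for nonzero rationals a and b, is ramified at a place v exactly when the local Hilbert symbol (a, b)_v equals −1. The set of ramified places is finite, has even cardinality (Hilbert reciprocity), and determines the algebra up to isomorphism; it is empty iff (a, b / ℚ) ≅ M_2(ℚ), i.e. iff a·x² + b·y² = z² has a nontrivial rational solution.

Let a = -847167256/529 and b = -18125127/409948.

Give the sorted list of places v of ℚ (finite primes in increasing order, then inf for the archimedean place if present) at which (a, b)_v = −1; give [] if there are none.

(a, b) ≡ (-1253206, -329) mod (ℚ^×)²; places V = {2, 3, 7, 11, 13, 17, 23, 29, 31, 41, 47, ∞}.
(a,b)_13: α=2, u≡6; β=0, v≡1 (mod 13); (6|13)=-1, (1|13)=+1; sign (−1)^0·-1^0·+1^2 = +1.
(a,b)_∞: sgn(-1253206)=−, sgn(-329)=−, so -1.
(a,b)_7: α=0, u≡4; β=-1, v≡4 (mod 7); (4|7)=+1, (4|7)=+1; sign (−1)^0·+1^-1·+1^0 = +1.
(a,b)_29: α=1, u≡28; β=0, v≡19 (mod 29); (28|29)=+1, (19|29)=-1; sign (−1)^0·+1^0·-1^1 = -1.
(a,b)_2: α=3, β=-2; u≡5, v≡7 (mod 8); ε(u)ε(v)=0·1, αω(v)=3·0, βω(u)=-2·1; sum ≡ 0  ⇒  +1.
(a,b)_31: α=1, u≡6; β=0, v≡27 (mod 31); (6|31)=-1, (27|31)=-1; sign (−1)^0·-1^0·-1^1 = -1.
(a,b)_47: α=0, u≡3; β=1, v≡13 (mod 47); (3|47)=+1, (13|47)=-1; sign (−1)^0·+1^1·-1^0 = +1.
(a,b)_41: α=1, u≡23; β=0, v≡1 (mod 41); (23|41)=+1, (1|41)=+1; sign (−1)^0·+1^0·+1^1 = +1.
(a,b)_23: α=-2, u≡1; β=2, v≡4 (mod 23); (1|23)=+1, (4|23)=+1; sign (−1)^0·+1^2·+1^-2 = +1.
(a,b)_11: α=0, u≡10; β=-4, v≡4 (mod 11); (10|11)=-1, (4|11)=+1; sign (−1)^0·-1^-4·+1^0 = +1.
(a,b)_3: α=0, u≡2; β=6, v≡1 (mod 3); (2|3)=-1, (1|3)=+1; sign (−1)^0·-1^6·+1^0 = +1.
(a,b)_17: α=1, u≡12; β=0, v≡12 (mod 17); (12|17)=-1, (12|17)=-1; sign (−1)^0·-1^0·-1^1 = -1.
|Ram(-1253206, -329)| = 4, even; anisotropic at {17, 29, 31, ∞}.

[17, 29, 31, inf]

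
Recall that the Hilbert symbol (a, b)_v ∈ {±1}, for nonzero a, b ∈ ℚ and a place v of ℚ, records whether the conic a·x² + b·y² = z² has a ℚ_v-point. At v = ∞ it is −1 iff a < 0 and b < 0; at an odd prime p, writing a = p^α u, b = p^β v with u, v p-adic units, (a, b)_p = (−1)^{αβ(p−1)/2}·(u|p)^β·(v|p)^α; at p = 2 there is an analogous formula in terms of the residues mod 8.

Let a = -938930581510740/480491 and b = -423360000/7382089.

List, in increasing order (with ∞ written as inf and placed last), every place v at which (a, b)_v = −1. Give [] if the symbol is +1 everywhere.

Mod squares: a ≡ -15015, b ≡ -6. Check v ∈ {∞, 2, 3, 5, 7, 11, 13, 19, 31}.
v=5: a=5^1·(≡2), b=5^4·(≡1) mod 5; (2|5)=-1, (1|5)=+1; (−1)^{1·4·2}·(-1)^4·(+1)^1 = +1.
v=13: a=13^3·(≡5), b=13^-2·(≡2) mod 13; (5|13)=-1, (2|13)=-1; (−1)^{3·-2·6}·(-1)^-2·(-1)^3 = -1.
v=11: a=11^-3·(≡8), b=11^-2·(≡1) mod 11; (8|11)=-1, (1|11)=+1; (−1)^{-3·-2·5}·(-1)^-2·(+1)^-3 = +1.
v=7: a=7^7·(≡4), b=7^2·(≡2) mod 7; (4|7)=+1, (2|7)=+1; (−1)^{7·2·3}·(+1)^2·(+1)^7 = +1.
v=∞: -15015 < 0 and -6 < 0  ⇒  (a,b)_∞ = -1.
v=3: a=3^3·(≡2), b=3^3·(≡1) mod 3; (2|3)=-1, (1|3)=+1; (−1)^{3·3·1}·(-1)^3·(+1)^3 = +1.
v=31: a=31^2·(≡7), b=31^0·(≡2) mod 31; (7|31)=+1, (2|31)=+1; (−1)^{2·0·15}·(+1)^0·(+1)^2 = +1.
v=2: v_2(a)=2, v_2(b)=9; units ≡ 1, 5 (mod 8); ε·ε+αω+βω = 0·0+2·1+9·0 ≡ 0  ⇒  (a,b)_2 = +1.
v=19: a=19^-2·(≡18), b=19^-2·(≡18) mod 19; (18|19)=-1, (18|19)=-1; (−1)^{-2·-2·9}·(-1)^-2·(-1)^-2 = +1.
|Ram(-15015, -6)| = 2, even; anisotropic at {13, ∞}.

[13, inf]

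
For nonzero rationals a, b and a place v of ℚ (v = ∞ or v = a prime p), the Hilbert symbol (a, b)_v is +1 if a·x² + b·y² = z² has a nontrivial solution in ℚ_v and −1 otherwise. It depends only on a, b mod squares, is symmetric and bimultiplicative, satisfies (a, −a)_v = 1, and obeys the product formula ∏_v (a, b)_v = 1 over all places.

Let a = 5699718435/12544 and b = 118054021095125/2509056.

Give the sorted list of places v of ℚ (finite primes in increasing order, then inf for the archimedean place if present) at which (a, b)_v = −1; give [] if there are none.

[3, 5, 17, 47]

(a, b) ≡ (10774515, 5) mod (ℚ^×)²; places V = {2, 3, 5, 7, 11, 17, 23, 29, 31, 47, ∞}.
(a,b)_31: α=1, u≡21; β=2, v≡14 (mod 31); (21|31)=-1, (14|31)=+1; sign (−1)^0·-1^2·+1^1 = +1.
(a,b)_∞: sgn(10774515)=+, sgn(5)=+, so +1.
(a,b)_3: α=1, u≡1; β=-4, v≡2 (mod 3); (1|3)=+1, (2|3)=-1; sign (−1)^0·+1^-4·-1^1 = -1.
(a,b)_7: α=-2, u≡3; β=0, v≡6 (mod 7); (3|7)=-1, (6|7)=-1; sign (−1)^0·-1^0·-1^-2 = +1.
(a,b)_17: α=1, u≡16; β=0, v≡6 (mod 17); (16|17)=+1, (6|17)=-1; sign (−1)^0·+1^0·-1^1 = -1.
(a,b)_2: α=-8, β=-8; u≡3, v≡5 (mod 8); ε(u)ε(v)=1·0, αω(v)=-8·1, βω(u)=-8·1; sum ≡ 0  ⇒  +1.
(a,b)_11: α=0, u≡1; β=-2, v≡5 (mod 11); (1|11)=+1, (5|11)=+1; sign (−1)^0·+1^-2·+1^0 = +1.
(a,b)_29: α=1, u≡7; β=2, v≡20 (mod 29); (7|29)=+1, (20|29)=+1; sign (−1)^0·+1^2·+1^1 = +1.
(a,b)_5: α=1, u≡3; β=3, v≡1 (mod 5); (3|5)=-1, (1|5)=+1; sign (−1)^0·-1^3·+1^1 = -1.
(a,b)_47: α=1, u≡41; β=2, v≡29 (mod 47); (41|47)=-1, (29|47)=-1; sign (−1)^0·-1^2·-1^1 = -1.
(a,b)_23: α=2, u≡3; β=2, v≡7 (mod 23); (3|23)=+1, (7|23)=-1; sign (−1)^0·+1^2·-1^2 = +1.
(10774515, 5 / ℚ) ramifies at {3, 5, 17, 47}: a division algebra.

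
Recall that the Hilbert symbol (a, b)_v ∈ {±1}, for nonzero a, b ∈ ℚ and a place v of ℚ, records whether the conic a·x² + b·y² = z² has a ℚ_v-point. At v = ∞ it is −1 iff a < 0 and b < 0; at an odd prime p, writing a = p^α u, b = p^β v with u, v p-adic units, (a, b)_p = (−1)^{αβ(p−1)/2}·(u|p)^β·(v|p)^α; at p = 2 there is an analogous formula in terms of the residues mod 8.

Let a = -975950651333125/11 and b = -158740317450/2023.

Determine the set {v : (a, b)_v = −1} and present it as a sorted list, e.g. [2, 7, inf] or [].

Mod squares: a ≡ -143, b ≡ -40814774. Check v ∈ {∞, 2, 3, 5, 7, 11, 13, 17, 19, 29, 37}.
v=19: a=19^2·(≡11), b=19^1·(≡2) mod 19; (11|19)=+1, (2|19)=-1; (−1)^{2·1·9}·(+1)^1·(-1)^2 = +1.
v=∞: -143 < 0 and -40814774 < 0  ⇒  (a,b)_∞ = -1.
v=2: v_2(a)=0, v_2(b)=1; units ≡ 1, 5 (mod 8); ε·ε+αω+βω = 0·0+0·1+1·0 ≡ 0  ⇒  (a,b)_2 = +1.
v=5: a=5^4·(≡2), b=5^2·(≡4) mod 5; (2|5)=-1, (4|5)=+1; (−1)^{4·2·2}·(-1)^2·(+1)^4 = +1.
v=11: a=11^-1·(≡5), b=11^3·(≡3) mod 11; (5|11)=+1, (3|11)=+1; (−1)^{-1·3·5}·(+1)^3·(+1)^-1 = -1.
v=7: a=7^0·(≡2), b=7^-1·(≡3) mod 7; (2|7)=+1, (3|7)=-1; (−1)^{0·-1·3}·(+1)^-1·(-1)^0 = +1.
v=3: a=3^0·(≡1), b=3^2·(≡1) mod 3; (1|3)=+1, (1|3)=+1; (−1)^{0·2·1}·(+1)^2·(+1)^0 = +1.
v=13: a=13^1·(≡7), b=13^1·(≡11) mod 13; (7|13)=-1, (11|13)=-1; (−1)^{1·1·6}·(-1)^1·(-1)^1 = +1.
v=17: a=17^2·(≡3), b=17^-2·(≡4) mod 17; (3|17)=-1, (4|17)=+1; (−1)^{2·-2·8}·(-1)^-2·(+1)^2 = +1.
v=37: a=37^2·(≡2), b=37^1·(≡26) mod 37; (2|37)=-1, (26|37)=+1; (−1)^{2·1·18}·(-1)^1·(+1)^2 = -1.
v=29: a=29^2·(≡17), b=29^1·(≡24) mod 29; (17|29)=-1, (24|29)=+1; (−1)^{2·1·14}·(-1)^1·(+1)^2 = -1.
|Ram(-143, -40814774)| = 4, even; anisotropic at {11, 29, 37, ∞}.

[11, 29, 37, inf]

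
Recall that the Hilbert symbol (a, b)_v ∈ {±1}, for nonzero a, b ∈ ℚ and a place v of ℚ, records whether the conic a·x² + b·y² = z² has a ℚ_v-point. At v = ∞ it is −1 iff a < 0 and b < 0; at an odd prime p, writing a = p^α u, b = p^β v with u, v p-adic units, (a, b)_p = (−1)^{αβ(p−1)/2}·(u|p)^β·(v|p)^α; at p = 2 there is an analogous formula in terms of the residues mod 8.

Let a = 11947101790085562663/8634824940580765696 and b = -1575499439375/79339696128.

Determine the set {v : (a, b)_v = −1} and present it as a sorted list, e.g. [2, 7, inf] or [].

Mod squares: a ≡ 87, b ≡ -69. Check v ∈ {∞, 2, 3, 5, 7, 11, 19, 23, 29}.
v=19: a=19^6·(≡17), b=19^4·(≡5) mod 19; (17|19)=+1, (5|19)=+1; (−1)^{6·4·9}·(+1)^4·(+1)^6 = +1.
v=29: a=29^3·(≡12), b=29^2·(≡12) mod 29; (12|29)=-1, (12|29)=-1; (−1)^{3·2·14}·(-1)^2·(-1)^3 = -1.
v=∞: 87 > 0 and -69 < 0  ⇒  (a,b)_∞ = +1.
v=2: v_2(a)=-24, v_2(b)=-12; units ≡ 7, 3 (mod 8); ε·ε+αω+βω = 1·1+-24·1+-12·0 ≡ 1  ⇒  (a,b)_2 = -1.
v=11: a=11^-8·(≡6), b=11^-4·(≡7) mod 11; (6|11)=-1, (7|11)=-1; (−1)^{-8·-4·5}·(-1)^-4·(-1)^-8 = +1.
v=23: a=23^2·(≡4), b=23^1·(≡11) mod 23; (4|23)=+1, (11|23)=-1; (−1)^{2·1·11}·(+1)^1·(-1)^2 = +1.
v=3: a=3^9·(≡2), b=3^-3·(≡1) mod 3; (2|3)=-1, (1|3)=+1; (−1)^{9·-3·1}·(-1)^-3·(+1)^9 = +1.
v=5: a=5^0·(≡3), b=5^4·(≡4) mod 5; (3|5)=-1, (4|5)=+1; (−1)^{0·4·2}·(-1)^4·(+1)^0 = +1.
v=7: a=7^-4·(≡5), b=7^-2·(≡2) mod 7; (5|7)=-1, (2|7)=+1; (−1)^{-4·-2·3}·(-1)^-2·(+1)^-4 = +1.
(87, -69 / ℚ) ramifies at {2, 29}: a division algebra.

[2, 29]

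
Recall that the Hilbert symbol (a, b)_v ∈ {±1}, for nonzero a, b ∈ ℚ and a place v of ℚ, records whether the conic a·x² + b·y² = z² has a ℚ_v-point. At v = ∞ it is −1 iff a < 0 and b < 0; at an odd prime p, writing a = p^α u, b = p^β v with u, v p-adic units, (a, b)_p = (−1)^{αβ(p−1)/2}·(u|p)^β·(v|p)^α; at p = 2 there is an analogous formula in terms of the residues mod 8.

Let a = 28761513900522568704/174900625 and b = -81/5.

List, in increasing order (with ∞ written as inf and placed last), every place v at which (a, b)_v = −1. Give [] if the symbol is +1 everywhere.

Mod squares: a ≡ 1591, b ≡ -5. Check v ∈ {∞, 2, 3, 5, 7, 11, 23, 37, 43, 47}.
v=2: v_2(a)=10, v_2(b)=0; units ≡ 7, 3 (mod 8); ε·ε+αω+βω = 1·1+10·1+0·0 ≡ 1  ⇒  (a,b)_2 = -1.
v=3: a=3^6·(≡1), b=3^4·(≡1) mod 3; (1|3)=+1, (1|3)=+1; (−1)^{6·4·1}·(+1)^4·(+1)^6 = +1.
v=11: a=11^2·(≡6), b=11^0·(≡8) mod 11; (6|11)=-1, (8|11)=-1; (−1)^{2·0·5}·(-1)^0·(-1)^2 = +1.
v=23: a=23^-4·(≡8), b=23^0·(≡16) mod 23; (8|23)=+1, (16|23)=+1; (−1)^{-4·0·11}·(+1)^0·(+1)^-4 = +1.
v=∞: 1591 > 0 and -5 < 0  ⇒  (a,b)_∞ = +1.
v=47: a=47^2·(≡15), b=47^0·(≡12) mod 47; (15|47)=-1, (12|47)=+1; (−1)^{2·0·23}·(-1)^0·(+1)^2 = +1.
v=43: a=43^3·(≡42), b=43^0·(≡1) mod 43; (42|43)=-1, (1|43)=+1; (−1)^{3·0·21}·(-1)^0·(+1)^3 = +1.
v=37: a=37^1·(≡23), b=37^0·(≡6) mod 37; (23|37)=-1, (6|37)=-1; (−1)^{1·0·18}·(-1)^0·(-1)^1 = -1.
v=7: a=7^2·(≡1), b=7^0·(≡2) mod 7; (1|7)=+1, (2|7)=+1; (−1)^{2·0·3}·(+1)^0·(+1)^2 = +1.
v=5: a=5^-4·(≡4), b=5^-1·(≡4) mod 5; (4|5)=+1, (4|5)=+1; (−1)^{-4·-1·2}·(+1)^-1·(+1)^-4 = +1.
|Ram(1591, -5)| = 2, even; anisotropic at {2, 37}.

[2, 37]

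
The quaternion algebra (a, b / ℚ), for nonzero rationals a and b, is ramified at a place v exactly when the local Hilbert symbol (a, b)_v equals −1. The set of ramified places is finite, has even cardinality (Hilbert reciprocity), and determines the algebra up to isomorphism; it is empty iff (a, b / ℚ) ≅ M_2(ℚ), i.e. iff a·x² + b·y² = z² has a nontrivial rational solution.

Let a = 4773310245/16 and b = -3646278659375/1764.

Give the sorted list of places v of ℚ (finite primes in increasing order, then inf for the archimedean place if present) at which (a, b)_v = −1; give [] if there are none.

(a, b) ≡ (4383205, -48215255) mod (ℚ^×)²; places V = {2, 3, 5, 7, 11, 19, 29, 37, 43, ∞}.
(a,b)_43: α=1, u≡38; β=1, v≡32 (mod 43); (38|43)=+1, (32|43)=-1; sign (−1)^1·+1^1·-1^1 = +1.
(a,b)_5: α=1, u≡4; β=5, v≡1 (mod 5); (4|5)=+1, (1|5)=+1; sign (−1)^0·+1^5·+1^1 = +1.
(a,b)_29: α=1, u≡26; β=1, v≡23 (mod 29); (26|29)=-1, (23|29)=+1; sign (−1)^0·-1^1·+1^1 = -1.
(a,b)_11: α=2, u≡8; β=3, v≡1 (mod 11); (8|11)=-1, (1|11)=+1; sign (−1)^0·-1^3·+1^2 = -1.
(a,b)_3: α=2, u≡1; β=-2, v≡1 (mod 3); (1|3)=+1, (1|3)=+1; sign (−1)^0·+1^-2·+1^2 = +1.
(a,b)_∞: sgn(4383205)=+, sgn(-48215255)=−, so +1.
(a,b)_2: α=-4, β=-2; u≡5, v≡1 (mod 8); ε(u)ε(v)=0·0, αω(v)=-4·0, βω(u)=-2·1; sum ≡ 0  ⇒  +1.
(a,b)_7: α=0, u≡2; β=-2, v≡5 (mod 7); (2|7)=+1, (5|7)=-1; sign (−1)^0·+1^-2·-1^0 = +1.
(a,b)_37: α=1, u≡28; β=1, v≡34 (mod 37); (28|37)=+1, (34|37)=+1; sign (−1)^0·+1^1·+1^1 = +1.
(a,b)_19: α=1, u≡6; β=1, v≡2 (mod 19); (6|19)=+1, (2|19)=-1; sign (−1)^1·+1^1·-1^1 = +1.
Ram(4383205, -48215255) = {11, 29}; no ℚ_11-point on the conic.

[11, 29]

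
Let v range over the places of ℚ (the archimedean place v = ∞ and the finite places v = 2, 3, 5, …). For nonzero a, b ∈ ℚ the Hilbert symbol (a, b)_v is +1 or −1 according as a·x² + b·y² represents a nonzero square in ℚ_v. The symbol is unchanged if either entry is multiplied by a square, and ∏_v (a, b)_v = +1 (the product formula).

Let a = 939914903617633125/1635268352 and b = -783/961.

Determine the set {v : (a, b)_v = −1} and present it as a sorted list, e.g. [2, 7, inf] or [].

[3, 23]

Mod squares: a ≡ 299, b ≡ -87. Check v ∈ {∞, 2, 3, 5, 7, 13, 17, 23, 29, 31}.
v=31: a=31^-2·(≡7), b=31^-2·(≡23) mod 31; (7|31)=+1, (23|31)=-1; (−1)^{-2·-2·15}·(+1)^-2·(-1)^-2 = +1.
v=17: a=17^-2·(≡5), b=17^0·(≡15) mod 17; (5|17)=-1, (15|17)=+1; (−1)^{-2·0·8}·(-1)^0·(+1)^-2 = +1.
v=23: a=23^-1·(≡4), b=23^0·(≡14) mod 23; (4|23)=+1, (14|23)=-1; (−1)^{-1·0·11}·(+1)^0·(-1)^-1 = -1.
v=29: a=29^6·(≡13), b=29^1·(≡15) mod 29; (13|29)=+1, (15|29)=-1; (−1)^{6·1·14}·(+1)^1·(-1)^6 = +1.
v=7: a=7^4·(≡5), b=7^0·(≡4) mod 7; (5|7)=-1, (4|7)=+1; (−1)^{4·0·3}·(-1)^0·(+1)^4 = +1.
v=∞: 299 > 0 and -87 < 0  ⇒  (a,b)_∞ = +1.
v=3: a=3^4·(≡2), b=3^3·(≡1) mod 3; (2|3)=-1, (1|3)=+1; (−1)^{4·3·1}·(-1)^3·(+1)^4 = -1.
v=13: a=13^1·(≡9), b=13^0·(≡3) mod 13; (9|13)=+1, (3|13)=+1; (−1)^{1·0·6}·(+1)^0·(+1)^1 = +1.
v=2: v_2(a)=-8, v_2(b)=0; units ≡ 3, 1 (mod 8); ε·ε+αω+βω = 1·0+-8·0+0·1 ≡ 0  ⇒  (a,b)_2 = +1.
v=5: a=5^4·(≡4), b=5^0·(≡2) mod 5; (4|5)=+1, (2|5)=-1; (−1)^{4·0·2}·(+1)^0·(-1)^4 = +1.
(299, -87 / ℚ) ramifies at {3, 23}: a division algebra.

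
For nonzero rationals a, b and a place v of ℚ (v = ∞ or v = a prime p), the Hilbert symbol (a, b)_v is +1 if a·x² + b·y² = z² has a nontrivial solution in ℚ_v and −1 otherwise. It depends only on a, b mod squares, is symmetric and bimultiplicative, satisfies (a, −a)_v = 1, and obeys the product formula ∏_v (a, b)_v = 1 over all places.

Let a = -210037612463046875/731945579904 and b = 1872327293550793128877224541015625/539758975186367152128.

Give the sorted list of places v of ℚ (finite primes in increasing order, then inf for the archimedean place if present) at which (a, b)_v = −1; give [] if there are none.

(a, b) ≡ (-7410, 51) mod (ℚ^×)²; places V = {2, 3, 5, 7, 11, 13, 17, 19, ∞}.
(a,b)_3: α=-9, u≡2; β=-19, v≡2 (mod 3); (2|3)=-1, (2|3)=-1; sign (−1)^1·-1^-19·-1^-9 = -1.
(a,b)_2: α=-7, β=-18; u≡7, v≡3 (mod 8); ε(u)ε(v)=1·1, αω(v)=-7·1, βω(u)=-18·0; sum ≡ 0  ⇒  +1.
(a,b)_13: α=1, u≡2; β=2, v≡10 (mod 13); (2|13)=-1, (10|13)=+1; sign (−1)^0·-1^2·+1^1 = +1.
(a,b)_17: α=4, u≡1; β=5, v≡5 (mod 17); (1|17)=+1, (5|17)=-1; sign (−1)^0·+1^5·-1^4 = +1.
(a,b)_19: α=5, u≡11; β=14, v≡18 (mod 19); (11|19)=+1, (18|19)=-1; sign (−1)^0·+1^14·-1^5 = -1.
(a,b)_5: α=7, u≡2; β=10, v≡1 (mod 5); (2|5)=-1, (1|5)=+1; sign (−1)^0·-1^10·+1^7 = +1.
(a,b)_7: α=-4, u≡6; β=0, v≡4 (mod 7); (6|7)=-1, (4|7)=+1; sign (−1)^0·-1^0·+1^-4 = +1.
(a,b)_11: α=-2, u≡3; β=-6, v≡6 (mod 11); (3|11)=+1, (6|11)=-1; sign (−1)^0·+1^-6·-1^-2 = +1.
(a,b)_∞: sgn(-7410)=−, sgn(51)=+, so +1.
Ram(-7410, 51) = {3, 19}; no ℚ_3-point on the conic.

[3, 19]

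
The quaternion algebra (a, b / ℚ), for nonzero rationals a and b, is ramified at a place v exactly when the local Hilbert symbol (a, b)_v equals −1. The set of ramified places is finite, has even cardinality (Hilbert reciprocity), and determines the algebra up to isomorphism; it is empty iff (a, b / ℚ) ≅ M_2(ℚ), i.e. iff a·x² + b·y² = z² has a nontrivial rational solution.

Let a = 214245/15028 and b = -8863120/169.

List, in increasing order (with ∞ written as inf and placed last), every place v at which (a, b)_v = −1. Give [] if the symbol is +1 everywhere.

(a, b) ≡ (65, -11305) mod (ℚ^×)²; places V = {2, 3, 5, 7, 13, 17, 19, 23, ∞}.
(a,b)_23: α=2, u≡22; β=0, v≡20 (mod 23); (22|23)=-1, (20|23)=-1; sign (−1)^0·-1^0·-1^2 = +1.
(a,b)_13: α=-1, u≡8; β=-2, v≡7 (mod 13); (8|13)=-1, (7|13)=-1; sign (−1)^0·-1^-2·-1^-1 = -1.
(a,b)_3: α=4, u≡2; β=0, v≡2 (mod 3); (2|3)=-1, (2|3)=-1; sign (−1)^0·-1^0·-1^4 = +1.
(a,b)_7: α=0, u≡4; β=3, v≡4 (mod 7); (4|7)=+1, (4|7)=+1; sign (−1)^0·+1^3·+1^0 = +1.
(a,b)_19: α=0, u≡18; β=1, v≡15 (mod 19); (18|19)=-1, (15|19)=-1; sign (−1)^0·-1^1·-1^0 = -1.
(a,b)_5: α=1, u≡3; β=1, v≡4 (mod 5); (3|5)=-1, (4|5)=+1; sign (−1)^0·-1^1·+1^1 = -1.
(a,b)_∞: sgn(65)=+, sgn(-11305)=−, so +1.
(a,b)_2: α=-2, β=4; u≡1, v≡7 (mod 8); ε(u)ε(v)=0·1, αω(v)=-2·0, βω(u)=4·0; sum ≡ 0  ⇒  +1.
(a,b)_17: α=-2, u≡11; β=1, v≡4 (mod 17); (11|17)=-1, (4|17)=+1; sign (−1)^0·-1^1·+1^-2 = -1.
(65, -11305 / ℚ) ramifies at {5, 13, 17, 19}: a division algebra.

[5, 13, 17, 19]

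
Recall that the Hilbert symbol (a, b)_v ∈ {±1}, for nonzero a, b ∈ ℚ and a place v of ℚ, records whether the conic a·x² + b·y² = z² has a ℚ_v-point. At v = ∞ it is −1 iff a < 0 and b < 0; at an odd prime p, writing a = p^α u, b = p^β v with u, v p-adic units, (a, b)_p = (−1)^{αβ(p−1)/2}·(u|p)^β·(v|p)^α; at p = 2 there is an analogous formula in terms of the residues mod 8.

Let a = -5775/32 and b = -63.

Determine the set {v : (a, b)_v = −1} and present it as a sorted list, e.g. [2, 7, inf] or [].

[3, inf]

Mod squares: a ≡ -462, b ≡ -7. Check v ∈ {∞, 2, 3, 5, 7, 11}.
v=∞: -462 < 0 and -7 < 0  ⇒  (a,b)_∞ = -1.
v=11: a=11^1·(≡8), b=11^0·(≡3) mod 11; (8|11)=-1, (3|11)=+1; (−1)^{1·0·5}·(-1)^0·(+1)^1 = +1.
v=5: a=5^2·(≡2), b=5^0·(≡2) mod 5; (2|5)=-1, (2|5)=-1; (−1)^{2·0·2}·(-1)^0·(-1)^2 = +1.
v=3: a=3^1·(≡2), b=3^2·(≡2) mod 3; (2|3)=-1, (2|3)=-1; (−1)^{1·2·1}·(-1)^2·(-1)^1 = -1.
v=2: v_2(a)=-5, v_2(b)=0; units ≡ 1, 1 (mod 8); ε·ε+αω+βω = 0·0+-5·0+0·0 ≡ 0  ⇒  (a,b)_2 = +1.
v=7: a=7^1·(≡2), b=7^1·(≡5) mod 7; (2|7)=+1, (5|7)=-1; (−1)^{1·1·3}·(+1)^1·(-1)^1 = +1.
Ram(-462, -7) = {3, ∞}; no ℚ_3-point on the conic.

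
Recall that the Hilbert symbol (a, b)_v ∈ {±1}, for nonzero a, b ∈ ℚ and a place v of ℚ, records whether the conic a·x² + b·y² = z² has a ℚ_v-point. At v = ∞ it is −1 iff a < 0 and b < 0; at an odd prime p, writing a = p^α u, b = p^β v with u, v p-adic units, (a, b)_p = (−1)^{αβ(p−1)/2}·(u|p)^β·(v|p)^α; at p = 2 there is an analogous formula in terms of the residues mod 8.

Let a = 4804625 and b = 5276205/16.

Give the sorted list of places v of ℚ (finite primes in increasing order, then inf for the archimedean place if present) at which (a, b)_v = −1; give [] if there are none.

[3, 5]

(a, b) ≡ (665, 4845) mod (ℚ^×)²; places V = {2, 3, 5, 7, 11, 17, 19, ∞}.
(a,b)_3: α=0, u≡2; β=3, v≡1 (mod 3); (2|3)=-1, (1|3)=+1; sign (−1)^0·-1^3·+1^0 = -1.
(a,b)_7: α=1, u≡4; β=0, v≡2 (mod 7); (4|7)=+1, (2|7)=+1; sign (−1)^0·+1^0·+1^1 = +1.
(a,b)_11: α=0, u≡1; β=2, v≡9 (mod 11); (1|11)=+1, (9|11)=+1; sign (−1)^0·+1^2·+1^0 = +1.
(a,b)_∞: sgn(665)=+, sgn(4845)=+, so +1.
(a,b)_5: α=3, u≡2; β=1, v≡1 (mod 5); (2|5)=-1, (1|5)=+1; sign (−1)^0·-1^1·+1^3 = -1.
(a,b)_19: α=1, u≡4; β=1, v≡3 (mod 19); (4|19)=+1, (3|19)=-1; sign (−1)^1·+1^1·-1^1 = +1.
(a,b)_17: α=2, u≡16; β=1, v≡4 (mod 17); (16|17)=+1, (4|17)=+1; sign (−1)^0·+1^1·+1^2 = +1.
(a,b)_2: α=0, β=-4; u≡1, v≡5 (mod 8); ε(u)ε(v)=0·0, αω(v)=0·1, βω(u)=-4·0; sum ≡ 0  ⇒  +1.
Ram(665, 4845) = {3, 5}; no ℚ_3-point on the conic.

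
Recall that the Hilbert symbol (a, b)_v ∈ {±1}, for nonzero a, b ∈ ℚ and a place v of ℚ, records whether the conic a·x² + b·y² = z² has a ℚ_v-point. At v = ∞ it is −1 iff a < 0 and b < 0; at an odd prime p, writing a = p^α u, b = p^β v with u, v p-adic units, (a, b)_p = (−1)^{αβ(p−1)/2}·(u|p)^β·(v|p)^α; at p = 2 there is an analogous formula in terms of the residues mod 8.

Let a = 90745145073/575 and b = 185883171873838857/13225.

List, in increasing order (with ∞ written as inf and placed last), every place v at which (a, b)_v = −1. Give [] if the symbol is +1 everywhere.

Mod squares: a ≡ 10879, b ≡ 817. Check v ∈ {∞, 2, 3, 5, 11, 19, 23, 43}.
v=3: a=3^12·(≡1), b=3^16·(≡1) mod 3; (1|3)=+1, (1|3)=+1; (−1)^{12·16·1}·(+1)^16·(+1)^12 = +1.
v=23: a=23^-1·(≡13), b=23^-2·(≡9) mod 23; (13|23)=+1, (9|23)=+1; (−1)^{-1·-2·11}·(+1)^-2·(+1)^-1 = +1.
v=∞: 10879 > 0 and 817 > 0  ⇒  (a,b)_∞ = +1.
v=2: v_2(a)=0, v_2(b)=0; units ≡ 7, 1 (mod 8); ε·ε+αω+βω = 1·0+0·0+0·0 ≡ 0  ⇒  (a,b)_2 = +1.
v=19: a=19^2·(≡7), b=19^3·(≡4) mod 19; (7|19)=+1, (4|19)=+1; (−1)^{2·3·9}·(+1)^3·(+1)^2 = +1.
v=11: a=11^1·(≡6), b=11^4·(≡5) mod 11; (6|11)=-1, (5|11)=+1; (−1)^{1·4·5}·(-1)^4·(+1)^1 = +1.
v=5: a=5^-2·(≡1), b=5^-2·(≡3) mod 5; (1|5)=+1, (3|5)=-1; (−1)^{-2·-2·2}·(+1)^-2·(-1)^-2 = +1.
v=43: a=43^1·(≡36), b=43^1·(≡2) mod 43; (36|43)=+1, (2|43)=-1; (−1)^{1·1·21}·(+1)^1·(-1)^1 = +1.
Every local symbol is +1, so the conic 10879·x² + 817·y² = z² has ℚ_v-points for all v and hence a ℚ-point; (a, b / ℚ) ≅ M_2(ℚ).

[]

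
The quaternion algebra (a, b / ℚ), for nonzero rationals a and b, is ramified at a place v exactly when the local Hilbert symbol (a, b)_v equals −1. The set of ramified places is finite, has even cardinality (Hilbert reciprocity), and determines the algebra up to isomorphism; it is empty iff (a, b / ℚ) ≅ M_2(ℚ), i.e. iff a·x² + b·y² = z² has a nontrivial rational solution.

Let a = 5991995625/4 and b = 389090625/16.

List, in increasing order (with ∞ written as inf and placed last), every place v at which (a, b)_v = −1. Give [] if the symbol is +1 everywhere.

[3, 5, 7, 11]

(a, b) ≡ (33, 105) mod (ℚ^×)²; places V = {2, 3, 5, 7, 11, ∞}.
(a,b)_∞: sgn(33)=+, sgn(105)=+, so +1.
(a,b)_5: α=4, u≡2; β=5, v≡4 (mod 5); (2|5)=-1, (4|5)=+1; sign (−1)^0·-1^5·+1^4 = -1.
(a,b)_3: α=1, u≡2; β=1, v≡2 (mod 3); (2|3)=-1, (2|3)=-1; sign (−1)^1·-1^1·-1^1 = -1.
(a,b)_2: α=-2, β=-4; u≡1, v≡1 (mod 8); ε(u)ε(v)=0·0, αω(v)=-2·0, βω(u)=-4·0; sum ≡ 0  ⇒  +1.
(a,b)_7: α=4, u≡5; β=3, v≡2 (mod 7); (5|7)=-1, (2|7)=+1; sign (−1)^0·-1^3·+1^4 = -1.
(a,b)_11: α=3, u≡1; β=2, v≡10 (mod 11); (1|11)=+1, (10|11)=-1; sign (−1)^0·+1^2·-1^3 = -1.
Ram(33, 105) = {3, 5, 7, 11}; no ℚ_3-point on the conic.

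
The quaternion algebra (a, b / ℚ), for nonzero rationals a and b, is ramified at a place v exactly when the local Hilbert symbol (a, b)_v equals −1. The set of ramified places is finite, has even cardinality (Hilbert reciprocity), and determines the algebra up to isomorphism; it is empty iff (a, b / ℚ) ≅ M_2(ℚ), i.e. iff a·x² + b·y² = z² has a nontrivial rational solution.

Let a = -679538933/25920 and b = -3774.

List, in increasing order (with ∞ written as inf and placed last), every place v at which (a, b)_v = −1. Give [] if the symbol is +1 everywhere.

(a, b) ≡ (-2185, -3774) mod (ℚ^×)²; places V = {2, 3, 5, 17, 19, 23, 29, 37, 43, ∞}.
(a,b)_5: α=-1, u≡3; β=0, v≡1 (mod 5); (3|5)=-1, (1|5)=+1; sign (−1)^0·-1^0·+1^-1 = +1.
(a,b)_2: α=-6, β=1; u≡7, v≡1 (mod 8); ε(u)ε(v)=1·0, αω(v)=-6·0, βω(u)=1·0; sum ≡ 0  ⇒  +1.
(a,b)_17: α=0, u≡15; β=1, v≡16 (mod 17); (15|17)=+1, (16|17)=+1; sign (−1)^0·+1^1·+1^0 = +1.
(a,b)_∞: sgn(-2185)=−, sgn(-3774)=−, so -1.
(a,b)_37: α=0, u≡22; β=1, v≡9 (mod 37); (22|37)=-1, (9|37)=+1; sign (−1)^0·-1^1·+1^0 = -1.
(a,b)_3: α=-4, u≡2; β=1, v≡2 (mod 3); (2|3)=-1, (2|3)=-1; sign (−1)^0·-1^1·-1^-4 = -1.
(a,b)_29: α=2, u≡17; β=0, v≡25 (mod 29); (17|29)=-1, (25|29)=+1; sign (−1)^0·-1^0·+1^2 = +1.
(a,b)_43: α=2, u≡33; β=0, v≡10 (mod 43); (33|43)=-1, (10|43)=+1; sign (−1)^0·-1^0·+1^2 = +1.
(a,b)_23: α=1, u≡15; β=0, v≡21 (mod 23); (15|23)=-1, (21|23)=-1; sign (−1)^0·-1^0·-1^1 = -1.
(a,b)_19: α=1, u≡8; β=0, v≡7 (mod 19); (8|19)=-1, (7|19)=+1; sign (−1)^0·-1^0·+1^1 = +1.
Ram(-2185, -3774) = {3, 23, 37, ∞}; no ℚ_3-point on the conic.

[3, 23, 37, inf]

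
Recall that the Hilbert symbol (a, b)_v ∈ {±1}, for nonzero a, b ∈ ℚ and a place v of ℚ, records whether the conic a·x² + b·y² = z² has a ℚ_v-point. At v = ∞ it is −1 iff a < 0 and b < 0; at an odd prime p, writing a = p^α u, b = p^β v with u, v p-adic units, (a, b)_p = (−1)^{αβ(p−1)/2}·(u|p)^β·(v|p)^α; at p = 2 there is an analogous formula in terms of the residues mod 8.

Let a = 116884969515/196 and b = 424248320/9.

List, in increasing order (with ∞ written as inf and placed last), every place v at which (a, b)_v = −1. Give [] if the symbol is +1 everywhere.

(a, b) ≡ (9635, 414305) mod (ℚ^×)²; places V = {2, 3, 5, 7, 41, 43, 47, ∞}.
(a,b)_2: α=-2, β=10; u≡3, v≡1 (mod 8); ε(u)ε(v)=1·0, αω(v)=-2·0, βω(u)=10·1; sum ≡ 0  ⇒  +1.
(a,b)_∞: sgn(9635)=+, sgn(414305)=+, so +1.
(a,b)_3: α=8, u≡2; β=-2, v≡2 (mod 3); (2|3)=-1, (2|3)=-1; sign (−1)^0·-1^-2·-1^8 = +1.
(a,b)_7: α=-2, u≡5; β=0, v≡3 (mod 7); (5|7)=-1, (3|7)=-1; sign (−1)^0·-1^0·-1^-2 = +1.
(a,b)_47: α=1, u≡12; β=1, v≡39 (mod 47); (12|47)=+1, (39|47)=-1; sign (−1)^1·+1^1·-1^1 = +1.
(a,b)_41: α=1, u≡14; β=1, v≡7 (mod 41); (14|41)=-1, (7|41)=-1; sign (−1)^0·-1^1·-1^1 = +1.
(a,b)_43: α=2, u≡30; β=1, v≡26 (mod 43); (30|43)=-1, (26|43)=-1; sign (−1)^0·-1^1·-1^2 = -1.
(a,b)_5: α=1, u≡3; β=1, v≡1 (mod 5); (3|5)=-1, (1|5)=+1; sign (−1)^0·-1^1·+1^1 = -1.
Ram(9635, 414305) = {5, 43}; no ℚ_5-point on the conic.

[5, 43]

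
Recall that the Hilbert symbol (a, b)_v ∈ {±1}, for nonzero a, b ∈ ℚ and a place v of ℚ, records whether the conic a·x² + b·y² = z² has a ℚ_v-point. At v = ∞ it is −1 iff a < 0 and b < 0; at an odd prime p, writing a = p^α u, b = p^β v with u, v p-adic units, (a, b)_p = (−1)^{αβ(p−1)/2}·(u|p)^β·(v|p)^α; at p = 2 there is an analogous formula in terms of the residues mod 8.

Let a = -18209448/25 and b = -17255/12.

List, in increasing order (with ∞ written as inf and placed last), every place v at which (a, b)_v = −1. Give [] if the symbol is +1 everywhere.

Mod squares: a ≡ -56202, b ≡ -51765. Check v ∈ {∞, 2, 3, 5, 7, 17, 19, 29}.
v=3: a=3^5·(≡1), b=3^-1·(≡1) mod 3; (1|3)=+1, (1|3)=+1; (−1)^{5·-1·1}·(+1)^-1·(+1)^5 = -1.
v=17: a=17^1·(≡16), b=17^1·(≡16) mod 17; (16|17)=+1, (16|17)=+1; (−1)^{1·1·8}·(+1)^1·(+1)^1 = +1.
v=29: a=29^1·(≡1), b=29^1·(≡6) mod 29; (1|29)=+1, (6|29)=+1; (−1)^{1·1·14}·(+1)^1·(+1)^1 = +1.
v=2: v_2(a)=3, v_2(b)=-2; units ≡ 3, 3 (mod 8); ε·ε+αω+βω = 1·1+3·1+-2·1 ≡ 0  ⇒  (a,b)_2 = +1.
v=19: a=19^1·(≡1), b=19^0·(≡14) mod 19; (1|19)=+1, (14|19)=-1; (−1)^{1·0·9}·(+1)^0·(-1)^1 = -1.
v=7: a=7^0·(≡4), b=7^1·(≡4) mod 7; (4|7)=+1, (4|7)=+1; (−1)^{0·1·3}·(+1)^1·(+1)^0 = +1.
v=∞: -56202 < 0 and -51765 < 0  ⇒  (a,b)_∞ = -1.
v=5: a=5^-2·(≡2), b=5^1·(≡2) mod 5; (2|5)=-1, (2|5)=-1; (−1)^{-2·1·2}·(-1)^1·(-1)^-2 = -1.
|Ram(-56202, -51765)| = 4, even; anisotropic at {3, 5, 19, ∞}.

[3, 5, 19, inf]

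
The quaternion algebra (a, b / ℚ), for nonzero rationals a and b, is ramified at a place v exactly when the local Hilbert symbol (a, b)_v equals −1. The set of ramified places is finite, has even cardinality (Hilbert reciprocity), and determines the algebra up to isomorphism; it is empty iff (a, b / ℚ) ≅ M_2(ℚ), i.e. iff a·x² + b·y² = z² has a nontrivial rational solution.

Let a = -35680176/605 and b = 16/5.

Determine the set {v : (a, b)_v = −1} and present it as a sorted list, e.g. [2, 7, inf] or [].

[7, 23]

Mod squares: a ≡ -15295, b ≡ 5. Check v ∈ {∞, 2, 3, 5, 7, 11, 19, 23}.
v=2: v_2(a)=4, v_2(b)=4; units ≡ 1, 5 (mod 8); ε·ε+αω+βω = 0·0+4·1+4·0 ≡ 0  ⇒  (a,b)_2 = +1.
v=23: a=23^1·(≡12), b=23^0·(≡17) mod 23; (12|23)=+1, (17|23)=-1; (−1)^{1·0·11}·(+1)^0·(-1)^1 = -1.
v=3: a=3^6·(≡2), b=3^0·(≡2) mod 3; (2|3)=-1, (2|3)=-1; (−1)^{6·0·1}·(-1)^0·(-1)^6 = +1.
v=∞: -15295 < 0 and 5 > 0  ⇒  (a,b)_∞ = +1.
v=11: a=11^-2·(≡8), b=11^0·(≡1) mod 11; (8|11)=-1, (1|11)=+1; (−1)^{-2·0·5}·(-1)^0·(+1)^-2 = +1.
v=7: a=7^1·(≡5), b=7^0·(≡6) mod 7; (5|7)=-1, (6|7)=-1; (−1)^{1·0·3}·(-1)^0·(-1)^1 = -1.
v=19: a=19^1·(≡13), b=19^0·(≡7) mod 19; (13|19)=-1, (7|19)=+1; (−1)^{1·0·9}·(-1)^0·(+1)^1 = +1.
v=5: a=5^-1·(≡4), b=5^-1·(≡1) mod 5; (4|5)=+1, (1|5)=+1; (−1)^{-1·-1·2}·(+1)^-1·(+1)^-1 = +1.
|Ram(-15295, 5)| = 2, even; anisotropic at {7, 23}.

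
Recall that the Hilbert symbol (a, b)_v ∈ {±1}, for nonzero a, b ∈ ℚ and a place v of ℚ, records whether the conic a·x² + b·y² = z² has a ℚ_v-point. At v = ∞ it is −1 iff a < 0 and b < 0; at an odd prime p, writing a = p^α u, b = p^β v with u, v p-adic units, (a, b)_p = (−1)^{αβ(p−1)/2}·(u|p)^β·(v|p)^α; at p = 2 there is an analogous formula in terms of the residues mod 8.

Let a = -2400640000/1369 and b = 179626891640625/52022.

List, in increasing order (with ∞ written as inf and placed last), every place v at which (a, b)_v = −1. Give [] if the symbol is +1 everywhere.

[13, 31]

(a, b) ≡ (-31, 2470) mod (ℚ^×)²; places V = {2, 3, 5, 11, 13, 19, 31, 37, ∞}.
(a,b)_∞: sgn(-31)=−, sgn(2470)=+, so +1.
(a,b)_5: α=4, u≡4; β=7, v≡4 (mod 5); (4|5)=+1, (4|5)=+1; sign (−1)^0·+1^7·+1^4 = +1.
(a,b)_37: α=-2, u≡31; β=-2, v≡1 (mod 37); (31|37)=-1, (1|37)=+1; sign (−1)^0·-1^-2·+1^-2 = +1.
(a,b)_3: α=0, u≡2; β=2, v≡1 (mod 3); (2|3)=-1, (1|3)=+1; sign (−1)^0·-1^2·+1^0 = +1.
(a,b)_19: α=0, u≡6; β=-1, v≡9 (mod 19); (6|19)=+1, (9|19)=+1; sign (−1)^0·+1^-1·+1^0 = +1.
(a,b)_2: α=10, β=-1; u≡1, v≡3 (mod 8); ε(u)ε(v)=0·1, αω(v)=10·1, βω(u)=-1·0; sum ≡ 0  ⇒  +1.
(a,b)_11: α=2, u≡8; β=2, v≡2 (mod 11); (8|11)=-1, (2|11)=-1; sign (−1)^0·-1^2·-1^2 = +1.
(a,b)_13: α=0, u≡2; β=3, v≡7 (mod 13); (2|13)=-1, (7|13)=-1; sign (−1)^0·-1^3·-1^0 = -1.
(a,b)_31: α=1, u≡3; β=2, v≡11 (mod 31); (3|31)=-1, (11|31)=-1; sign (−1)^0·-1^2·-1^1 = -1.
|Ram(-31, 2470)| = 2, even; anisotropic at {13, 31}.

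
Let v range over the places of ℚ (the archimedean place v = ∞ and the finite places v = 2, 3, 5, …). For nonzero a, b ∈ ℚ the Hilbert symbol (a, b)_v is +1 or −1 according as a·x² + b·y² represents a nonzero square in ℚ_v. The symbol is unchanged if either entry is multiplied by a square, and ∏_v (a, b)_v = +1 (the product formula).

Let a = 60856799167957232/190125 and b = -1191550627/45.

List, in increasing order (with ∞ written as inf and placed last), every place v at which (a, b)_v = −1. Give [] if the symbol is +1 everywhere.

Mod squares: a ≡ 235, b ≡ -6199535. Check v ∈ {∞, 2, 3, 5, 11, 13, 23, 31, 37, 47}.
v=31: a=31^4·(≡4), b=31^3·(≡15) mod 31; (4|31)=+1, (15|31)=-1; (−1)^{4·3·15}·(+1)^3·(-1)^4 = +1.
v=5: a=5^-3·(≡2), b=5^-1·(≡2) mod 5; (2|5)=-1, (2|5)=-1; (−1)^{-3·-1·2}·(-1)^-1·(-1)^-3 = +1.
v=13: a=13^-2·(≡9), b=13^0·(≡1) mod 13; (9|13)=+1, (1|13)=+1; (−1)^{-2·0·6}·(+1)^0·(+1)^-2 = +1.
v=23: a=23^2·(≡17), b=23^1·(≡15) mod 23; (17|23)=-1, (15|23)=-1; (−1)^{2·1·11}·(-1)^1·(-1)^2 = -1.
v=47: a=47^1·(≡29), b=47^1·(≡6) mod 47; (29|47)=-1, (6|47)=+1; (−1)^{1·1·23}·(-1)^1·(+1)^1 = +1.
v=2: v_2(a)=4, v_2(b)=0; units ≡ 3, 1 (mod 8); ε·ε+αω+βω = 1·0+4·0+0·1 ≡ 0  ⇒  (a,b)_2 = +1.
v=3: a=3^-2·(≡1), b=3^-2·(≡1) mod 3; (1|3)=+1, (1|3)=+1; (−1)^{-2·-2·1}·(+1)^-2·(+1)^-2 = +1.
v=∞: 235 > 0 and -6199535 < 0  ⇒  (a,b)_∞ = +1.
v=11: a=11^2·(≡1), b=11^0·(≡8) mod 11; (1|11)=+1, (8|11)=-1; (−1)^{2·0·5}·(+1)^0·(-1)^2 = +1.
v=37: a=37^2·(≡13), b=37^1·(≡31) mod 37; (13|37)=-1, (31|37)=-1; (−1)^{2·1·18}·(-1)^1·(-1)^2 = -1.
Ram(235, -6199535) = {23, 37}; no ℚ_23-point on the conic.

[23, 37]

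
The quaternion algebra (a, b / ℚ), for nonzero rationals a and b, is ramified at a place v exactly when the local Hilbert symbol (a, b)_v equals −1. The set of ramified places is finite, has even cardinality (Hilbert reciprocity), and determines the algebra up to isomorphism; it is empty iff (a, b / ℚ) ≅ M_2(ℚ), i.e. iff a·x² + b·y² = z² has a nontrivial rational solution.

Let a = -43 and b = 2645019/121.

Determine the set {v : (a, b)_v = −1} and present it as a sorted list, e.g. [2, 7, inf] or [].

(a, b) ≡ (-43, 1739) mod (ℚ^×)²; places V = {2, 3, 11, 13, 37, 43, 47, ∞}.
(a,b)_13: α=0, u≡9; β=2, v≡3 (mod 13); (9|13)=+1, (3|13)=+1; sign (−1)^0·+1^2·+1^0 = +1.
(a,b)_37: α=0, u≡31; β=1, v≡4 (mod 37); (31|37)=-1, (4|37)=+1; sign (−1)^0·-1^1·+1^0 = -1.
(a,b)_43: α=1, u≡42; β=0, v≡5 (mod 43); (42|43)=-1, (5|43)=-1; sign (−1)^0·-1^0·-1^1 = -1.
(a,b)_∞: sgn(-43)=−, sgn(1739)=+, so +1.
(a,b)_2: α=0, β=0; u≡5, v≡3 (mod 8); ε(u)ε(v)=0·1, αω(v)=0·1, βω(u)=0·1; sum ≡ 0  ⇒  +1.
(a,b)_47: α=0, u≡4; β=1, v≡32 (mod 47); (4|47)=+1, (32|47)=+1; sign (−1)^0·+1^1·+1^0 = +1.
(a,b)_11: α=0, u≡1; β=-2, v≡3 (mod 11); (1|11)=+1, (3|11)=+1; sign (−1)^0·+1^-2·+1^0 = +1.
(a,b)_3: α=0, u≡2; β=2, v≡2 (mod 3); (2|3)=-1, (2|3)=-1; sign (−1)^0·-1^2·-1^0 = +1.
(-43, 1739 / ℚ) ramifies at {37, 43}: a division algebra.

[37, 43]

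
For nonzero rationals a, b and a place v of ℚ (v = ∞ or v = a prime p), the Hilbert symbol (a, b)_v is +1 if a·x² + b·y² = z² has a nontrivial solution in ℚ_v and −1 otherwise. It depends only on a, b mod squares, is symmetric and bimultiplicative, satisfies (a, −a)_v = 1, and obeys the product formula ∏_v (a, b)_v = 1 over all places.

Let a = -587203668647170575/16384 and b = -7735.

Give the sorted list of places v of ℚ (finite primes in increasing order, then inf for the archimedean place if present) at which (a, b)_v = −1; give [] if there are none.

(a, b) ≡ (-6783, -7735) mod (ℚ^×)²; places V = {2, 3, 5, 7, 11, 13, 17, 19, ∞}.
(a,b)_7: α=3, u≡2; β=1, v≡1 (mod 7); (2|7)=+1, (1|7)=+1; sign (−1)^1·+1^1·+1^3 = -1.
(a,b)_11: α=4, u≡9; β=0, v≡9 (mod 11); (9|11)=+1, (9|11)=+1; sign (−1)^0·+1^0·+1^4 = +1.
(a,b)_17: α=1, u≡9; β=1, v≡4 (mod 17); (9|17)=+1, (4|17)=+1; sign (−1)^0·+1^1·+1^1 = +1.
(a,b)_∞: sgn(-6783)=−, sgn(-7735)=−, so -1.
(a,b)_3: α=1, u≡1; β=0, v≡2 (mod 3); (1|3)=+1, (2|3)=-1; sign (−1)^0·+1^0·-1^1 = -1.
(a,b)_19: α=1, u≡4; β=0, v≡17 (mod 19); (4|19)=+1, (17|19)=+1; sign (−1)^0·+1^0·+1^1 = +1.
(a,b)_2: α=-14, β=0; u≡1, v≡1 (mod 8); ε(u)ε(v)=0·0, αω(v)=-14·0, βω(u)=0·0; sum ≡ 0  ⇒  +1.
(a,b)_13: α=6, u≡10; β=1, v≡3 (mod 13); (10|13)=+1, (3|13)=+1; sign (−1)^0·+1^1·+1^6 = +1.
(a,b)_5: α=2, u≡3; β=1, v≡3 (mod 5); (3|5)=-1, (3|5)=-1; sign (−1)^0·-1^1·-1^2 = -1.
Ram(-6783, -7735) = {3, 5, 7, ∞}; no ℚ_3-point on the conic.

[3, 5, 7, inf]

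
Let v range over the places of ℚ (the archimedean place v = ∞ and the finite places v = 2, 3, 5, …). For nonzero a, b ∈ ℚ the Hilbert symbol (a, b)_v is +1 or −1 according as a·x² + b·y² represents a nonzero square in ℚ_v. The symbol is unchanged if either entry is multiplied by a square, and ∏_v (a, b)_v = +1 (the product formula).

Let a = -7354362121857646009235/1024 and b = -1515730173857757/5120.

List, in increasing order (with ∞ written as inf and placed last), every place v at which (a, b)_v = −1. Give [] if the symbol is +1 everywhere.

[23, 29, 41, inf]

(a, b) ≡ (-4715, -45520865) mod (ℚ^×)²; places V = {2, 3, 5, 11, 13, 17, 19, 23, 29, 31, 41, ∞}.
(a,b)_31: α=2, u≡5; β=1, v≡21 (mod 31); (5|31)=+1, (21|31)=-1; sign (−1)^0·+1^1·-1^2 = +1.
(a,b)_23: α=3, u≡6; β=2, v≡11 (mod 23); (6|23)=+1, (11|23)=-1; sign (−1)^0·+1^2·-1^3 = -1.
(a,b)_13: α=0, u≡10; β=1, v≡3 (mod 13); (10|13)=+1, (3|13)=+1; sign (−1)^0·+1^1·+1^0 = +1.
(a,b)_41: α=1, u≡23; β=1, v≡12 (mod 41); (23|41)=+1, (12|41)=-1; sign (−1)^0·+1^1·-1^1 = -1.
(a,b)_2: α=-10, β=-10; u≡5, v≡7 (mod 8); ε(u)ε(v)=0·1, αω(v)=-10·0, βω(u)=-10·1; sum ≡ 0  ⇒  +1.
(a,b)_∞: sgn(-4715)=−, sgn(-45520865)=−, so -1.
(a,b)_29: α=2, u≡10; β=1, v≡26 (mod 29); (10|29)=-1, (26|29)=-1; sign (−1)^0·-1^1·-1^2 = -1.
(a,b)_3: α=0, u≡1; β=2, v≡1 (mod 3); (1|3)=+1, (1|3)=+1; sign (−1)^0·+1^2·+1^0 = +1.
(a,b)_5: α=1, u≡2; β=-1, v≡2 (mod 5); (2|5)=-1, (2|5)=-1; sign (−1)^0·-1^-1·-1^1 = +1.
(a,b)_19: α=2, u≡1; β=1, v≡10 (mod 19); (1|19)=+1, (10|19)=-1; sign (−1)^0·+1^1·-1^2 = +1.
(a,b)_17: α=4, u≡6; β=2, v≡16 (mod 17); (6|17)=-1, (16|17)=+1; sign (−1)^0·-1^2·+1^4 = +1.
(a,b)_11: α=2, u≡1; β=2, v≡10 (mod 11); (1|11)=+1, (10|11)=-1; sign (−1)^0·+1^2·-1^2 = +1.
|Ram(-4715, -45520865)| = 4, even; anisotropic at {23, 29, 41, ∞}.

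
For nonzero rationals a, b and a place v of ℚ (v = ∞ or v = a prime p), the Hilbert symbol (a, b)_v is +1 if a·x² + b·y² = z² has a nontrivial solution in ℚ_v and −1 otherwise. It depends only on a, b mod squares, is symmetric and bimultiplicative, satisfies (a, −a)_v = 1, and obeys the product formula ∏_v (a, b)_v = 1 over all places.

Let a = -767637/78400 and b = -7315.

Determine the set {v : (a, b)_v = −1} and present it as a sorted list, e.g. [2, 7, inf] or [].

[5, inf]

Mod squares: a ≡ -13, b ≡ -7315. Check v ∈ {∞, 2, 3, 5, 7, 11, 13, 19}.
v=11: a=11^0·(≡3), b=11^1·(≡6) mod 11; (3|11)=+1, (6|11)=-1; (−1)^{0·1·5}·(+1)^1·(-1)^0 = +1.
v=5: a=5^-2·(≡3), b=5^1·(≡2) mod 5; (3|5)=-1, (2|5)=-1; (−1)^{-2·1·2}·(-1)^1·(-1)^-2 = -1.
v=19: a=19^0·(≡16), b=19^1·(≡14) mod 19; (16|19)=+1, (14|19)=-1; (−1)^{0·1·9}·(+1)^1·(-1)^0 = +1.
v=13: a=13^1·(≡1), b=13^0·(≡4) mod 13; (1|13)=+1, (4|13)=+1; (−1)^{1·0·6}·(+1)^0·(+1)^1 = +1.
v=∞: -13 < 0 and -7315 < 0  ⇒  (a,b)_∞ = -1.
v=2: v_2(a)=-6, v_2(b)=0; units ≡ 3, 5 (mod 8); ε·ε+αω+βω = 1·0+-6·1+0·1 ≡ 0  ⇒  (a,b)_2 = +1.
v=3: a=3^10·(≡2), b=3^0·(≡2) mod 3; (2|3)=-1, (2|3)=-1; (−1)^{10·0·1}·(-1)^0·(-1)^10 = +1.
v=7: a=7^-2·(≡1), b=7^1·(≡5) mod 7; (1|7)=+1, (5|7)=-1; (−1)^{-2·1·3}·(+1)^1·(-1)^-2 = +1.
Ram(-13, -7315) = {5, ∞}; no ℚ_5-point on the conic.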